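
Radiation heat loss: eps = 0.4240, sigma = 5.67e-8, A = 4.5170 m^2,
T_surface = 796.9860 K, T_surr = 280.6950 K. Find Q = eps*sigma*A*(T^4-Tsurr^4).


T^4 = 4.0346e+11
Tsurr^4 = 6.2078e+09
Q = 0.4240 * 5.67e-8 * 4.5170 * 3.9725e+11 = 43138.7566 W

43138.7566 W


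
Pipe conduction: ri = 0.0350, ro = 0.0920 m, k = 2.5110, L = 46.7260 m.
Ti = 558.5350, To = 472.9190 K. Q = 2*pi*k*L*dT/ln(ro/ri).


dT = 85.6160 K
ln(ro/ri) = 0.9664
Q = 2*pi*2.5110*46.7260*85.6160 / 0.9664 = 65307.7905 W

65307.7905 W


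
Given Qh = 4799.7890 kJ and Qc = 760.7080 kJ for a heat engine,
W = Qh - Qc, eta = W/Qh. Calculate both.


W = 4799.7890 - 760.7080 = 4039.0810 kJ
eta = 4039.0810 / 4799.7890 = 0.8415 = 84.1512%

W = 4039.0810 kJ, eta = 84.1512%


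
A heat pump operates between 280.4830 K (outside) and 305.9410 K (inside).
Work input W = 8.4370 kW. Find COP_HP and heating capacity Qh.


COP = 305.9410 / 25.4580 = 12.0175
Qh = 12.0175 * 8.4370 = 101.3915 kW

COP = 12.0175, Qh = 101.3915 kW


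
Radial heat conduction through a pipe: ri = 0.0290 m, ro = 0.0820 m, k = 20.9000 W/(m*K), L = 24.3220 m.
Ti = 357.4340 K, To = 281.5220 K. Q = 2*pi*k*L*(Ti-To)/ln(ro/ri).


dT = 75.9120 K
ln(ro/ri) = 1.0394
Q = 2*pi*20.9000*24.3220*75.9120 / 1.0394 = 233261.6672 W

233261.6672 W


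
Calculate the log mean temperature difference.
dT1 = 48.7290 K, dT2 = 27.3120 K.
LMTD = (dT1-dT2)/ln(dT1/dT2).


dT1/dT2 = 1.7842
ln(dT1/dT2) = 0.5789
LMTD = 21.4170 / 0.5789 = 36.9929 K

36.9929 K


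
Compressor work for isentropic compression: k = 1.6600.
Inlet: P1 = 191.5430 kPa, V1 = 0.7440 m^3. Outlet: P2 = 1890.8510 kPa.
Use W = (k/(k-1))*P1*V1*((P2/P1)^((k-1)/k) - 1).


(k-1)/k = 0.3976
(P2/P1)^exp = 2.4852
W = 2.5152 * 191.5430 * 0.7440 * (2.4852 - 1) = 532.3369 kJ

532.3369 kJ


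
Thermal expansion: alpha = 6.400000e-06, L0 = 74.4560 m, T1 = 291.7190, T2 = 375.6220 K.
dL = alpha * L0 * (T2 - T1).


dT = 83.9030 K
dL = 6.400000e-06 * 74.4560 * 83.9030 = 0.039981 m
L_final = 74.495981 m

dL = 0.039981 m


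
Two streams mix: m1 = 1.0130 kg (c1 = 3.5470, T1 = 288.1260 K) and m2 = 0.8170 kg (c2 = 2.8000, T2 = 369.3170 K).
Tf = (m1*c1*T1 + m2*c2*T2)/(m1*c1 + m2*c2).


num = 1880.1183
den = 5.8807
Tf = 319.7093 K

319.7093 K


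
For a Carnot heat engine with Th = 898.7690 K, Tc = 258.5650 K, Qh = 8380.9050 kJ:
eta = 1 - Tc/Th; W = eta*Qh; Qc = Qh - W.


eta = 1 - 258.5650/898.7690 = 0.7123
W = 0.7123 * 8380.9050 = 5969.8197 kJ
Qc = 8380.9050 - 5969.8197 = 2411.0853 kJ

eta = 71.2312%, W = 5969.8197 kJ, Qc = 2411.0853 kJ


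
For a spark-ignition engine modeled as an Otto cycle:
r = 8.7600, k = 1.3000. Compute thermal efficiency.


r^(k-1) = 1.9176
eta = 1 - 1/1.9176 = 0.4785 = 47.8507%

47.8507%


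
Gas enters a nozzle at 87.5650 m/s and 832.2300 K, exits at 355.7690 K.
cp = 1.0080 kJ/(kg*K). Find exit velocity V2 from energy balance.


dT = 476.4610 K
2*cp*1000*dT = 960545.3760
V1^2 = 7667.6292
V2 = sqrt(968213.0052) = 983.9782 m/s

983.9782 m/s


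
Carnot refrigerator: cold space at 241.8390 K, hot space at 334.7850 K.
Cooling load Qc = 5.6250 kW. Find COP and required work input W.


COP = 241.8390 / 92.9460 = 2.6019
W = 5.6250 / 2.6019 = 2.1619 kW

COP = 2.6019, W = 2.1619 kW


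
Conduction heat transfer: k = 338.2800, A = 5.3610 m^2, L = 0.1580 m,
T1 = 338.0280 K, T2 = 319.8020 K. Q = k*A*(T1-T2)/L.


dT = 18.2260 K
Q = 338.2800 * 5.3610 * 18.2260 / 0.1580 = 209197.4605 W

209197.4605 W


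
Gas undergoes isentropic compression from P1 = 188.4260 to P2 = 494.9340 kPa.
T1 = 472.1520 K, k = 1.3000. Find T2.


(k-1)/k = 0.2308
(P2/P1)^exp = 1.2496
T2 = 472.1520 * 1.2496 = 590.0216 K

590.0216 K


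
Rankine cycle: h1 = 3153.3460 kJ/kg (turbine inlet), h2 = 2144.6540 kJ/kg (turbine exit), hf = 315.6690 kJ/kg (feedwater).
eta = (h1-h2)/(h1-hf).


W = 1008.6920 kJ/kg
Q_in = 2837.6770 kJ/kg
eta = 0.3555 = 35.5464%

eta = 35.5464%


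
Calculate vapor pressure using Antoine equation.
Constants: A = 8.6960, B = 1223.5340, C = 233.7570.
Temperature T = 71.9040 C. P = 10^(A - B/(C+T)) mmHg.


C+T = 305.6610
B/(C+T) = 4.0029
log10(P) = 8.6960 - 4.0029 = 4.6931
P = 10^4.6931 = 49327.4060 mmHg

49327.4060 mmHg


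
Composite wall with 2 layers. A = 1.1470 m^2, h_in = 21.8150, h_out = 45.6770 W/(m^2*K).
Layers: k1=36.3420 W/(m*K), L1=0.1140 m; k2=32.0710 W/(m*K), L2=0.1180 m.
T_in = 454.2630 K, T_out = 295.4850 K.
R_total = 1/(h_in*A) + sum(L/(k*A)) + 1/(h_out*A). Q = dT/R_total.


R_conv_in = 1/(21.8150*1.1470) = 0.0400
R_1 = 0.1140/(36.3420*1.1470) = 0.0027
R_2 = 0.1180/(32.0710*1.1470) = 0.0032
R_conv_out = 1/(45.6770*1.1470) = 0.0191
R_total = 0.0650 K/W
Q = 158.7780 / 0.0650 = 2442.9325 W

R_total = 0.0650 K/W, Q = 2442.9325 W


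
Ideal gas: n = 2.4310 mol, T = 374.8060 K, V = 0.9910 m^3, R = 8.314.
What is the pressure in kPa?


P = nRT/V = 2.4310 * 8.314 * 374.8060 / 0.9910
= 7575.3293 / 0.9910 = 7644.1264 Pa = 7.6441 kPa

7.6441 kPa


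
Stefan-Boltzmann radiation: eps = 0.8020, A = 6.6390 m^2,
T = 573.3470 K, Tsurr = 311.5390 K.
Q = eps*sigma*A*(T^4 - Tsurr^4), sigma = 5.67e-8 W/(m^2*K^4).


T^4 = 1.0806e+11
Tsurr^4 = 9.4200e+09
Q = 0.8020 * 5.67e-8 * 6.6390 * 9.8641e+10 = 29779.6088 W

29779.6088 W


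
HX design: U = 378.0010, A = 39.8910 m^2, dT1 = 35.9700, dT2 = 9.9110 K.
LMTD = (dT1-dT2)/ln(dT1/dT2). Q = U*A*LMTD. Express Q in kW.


LMTD = 20.2158 K
Q = 378.0010 * 39.8910 * 20.2158 = 304831.0640 W = 304.8311 kW

304.8311 kW


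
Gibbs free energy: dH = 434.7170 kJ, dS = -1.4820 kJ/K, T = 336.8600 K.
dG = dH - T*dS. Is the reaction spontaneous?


T*dS = 336.8600 * -1.4820 = -499.2265 kJ
dG = 434.7170 + 499.2265 = 933.9435 kJ (non-spontaneous)

dG = 933.9435 kJ, non-spontaneous


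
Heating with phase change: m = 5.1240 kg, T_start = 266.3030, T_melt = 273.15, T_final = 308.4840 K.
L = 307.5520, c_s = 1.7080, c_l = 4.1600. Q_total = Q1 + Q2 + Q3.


Q1 (sensible, solid) = 5.1240 * 1.7080 * 6.8470 = 59.9235 kJ
Q2 (latent) = 5.1240 * 307.5520 = 1575.8964 kJ
Q3 (sensible, liquid) = 5.1240 * 4.1600 * 35.3340 = 753.1739 kJ
Q_total = 2388.9939 kJ

2388.9939 kJ


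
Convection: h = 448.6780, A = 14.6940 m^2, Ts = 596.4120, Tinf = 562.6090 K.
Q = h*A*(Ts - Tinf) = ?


dT = 33.8030 K
Q = 448.6780 * 14.6940 * 33.8030 = 222858.9378 W

222858.9378 W


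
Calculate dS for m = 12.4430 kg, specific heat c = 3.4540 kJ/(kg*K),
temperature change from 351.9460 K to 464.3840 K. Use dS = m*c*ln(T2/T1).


T2/T1 = 1.3195
ln(T2/T1) = 0.2772
dS = 12.4430 * 3.4540 * 0.2772 = 11.9150 kJ/K

11.9150 kJ/K


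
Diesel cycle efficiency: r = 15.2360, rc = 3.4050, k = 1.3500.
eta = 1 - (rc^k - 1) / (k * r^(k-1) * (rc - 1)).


r^(k-1) = 2.5942
rc^k = 5.2283
eta = 0.4980 = 49.7994%

49.7994%


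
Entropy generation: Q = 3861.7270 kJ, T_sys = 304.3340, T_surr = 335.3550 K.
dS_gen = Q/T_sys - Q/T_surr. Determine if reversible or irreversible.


dS_sys = 3861.7270/304.3340 = 12.6891 kJ/K
dS_surr = -3861.7270/335.3550 = -11.5153 kJ/K
dS_gen = 12.6891 - 11.5153 = 1.1738 kJ/K (irreversible)

dS_gen = 1.1738 kJ/K, irreversible


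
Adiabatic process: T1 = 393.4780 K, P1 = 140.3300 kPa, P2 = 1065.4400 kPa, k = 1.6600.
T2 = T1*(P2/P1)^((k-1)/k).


(k-1)/k = 0.3976
(P2/P1)^exp = 2.2389
T2 = 393.4780 * 2.2389 = 880.9484 K

880.9484 K


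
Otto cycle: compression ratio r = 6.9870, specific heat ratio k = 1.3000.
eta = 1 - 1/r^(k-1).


r^(k-1) = 1.7918
eta = 1 - 1/1.7918 = 0.4419 = 44.1899%

44.1899%


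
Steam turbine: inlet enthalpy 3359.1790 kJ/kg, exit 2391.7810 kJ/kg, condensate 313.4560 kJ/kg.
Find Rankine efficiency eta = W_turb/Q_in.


W = 967.3980 kJ/kg
Q_in = 3045.7230 kJ/kg
eta = 0.3176 = 31.7625%

eta = 31.7625%


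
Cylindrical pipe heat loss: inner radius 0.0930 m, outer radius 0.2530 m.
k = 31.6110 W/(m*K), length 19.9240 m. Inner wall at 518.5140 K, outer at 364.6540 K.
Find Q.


dT = 153.8600 K
ln(ro/ri) = 1.0008
Q = 2*pi*31.6110*19.9240*153.8600 / 1.0008 = 608383.4748 W

608383.4748 W


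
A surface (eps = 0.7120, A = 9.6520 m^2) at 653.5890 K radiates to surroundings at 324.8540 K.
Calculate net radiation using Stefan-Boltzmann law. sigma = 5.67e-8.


T^4 = 1.8248e+11
Tsurr^4 = 1.1137e+10
Q = 0.7120 * 5.67e-8 * 9.6520 * 1.7134e+11 = 66765.4273 W

66765.4273 W


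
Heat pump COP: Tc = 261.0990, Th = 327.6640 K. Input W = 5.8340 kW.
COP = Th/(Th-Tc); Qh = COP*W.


COP = 327.6640 / 66.5650 = 4.9225
Qh = 4.9225 * 5.8340 = 28.7177 kW

COP = 4.9225, Qh = 28.7177 kW


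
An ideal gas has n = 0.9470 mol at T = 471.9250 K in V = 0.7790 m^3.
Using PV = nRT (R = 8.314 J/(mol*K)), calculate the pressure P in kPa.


P = nRT/V = 0.9470 * 8.314 * 471.9250 / 0.7790
= 3715.6345 / 0.7790 = 4769.7490 Pa = 4.7697 kPa

4.7697 kPa


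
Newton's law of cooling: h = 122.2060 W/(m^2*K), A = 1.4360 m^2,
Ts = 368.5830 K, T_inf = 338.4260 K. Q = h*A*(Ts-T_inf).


dT = 30.1570 K
Q = 122.2060 * 1.4360 * 30.1570 = 5292.1861 W

5292.1861 W


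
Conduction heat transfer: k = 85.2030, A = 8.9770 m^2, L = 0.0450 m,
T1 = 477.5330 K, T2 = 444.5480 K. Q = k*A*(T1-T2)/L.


dT = 32.9850 K
Q = 85.2030 * 8.9770 * 32.9850 / 0.0450 = 560647.7536 W

560647.7536 W


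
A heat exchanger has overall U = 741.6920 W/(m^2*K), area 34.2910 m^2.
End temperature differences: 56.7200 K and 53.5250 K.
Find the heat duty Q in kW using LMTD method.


LMTD = 55.1071 K
Q = 741.6920 * 34.2910 * 55.1071 = 1401557.8231 W = 1401.5578 kW

1401.5578 kW


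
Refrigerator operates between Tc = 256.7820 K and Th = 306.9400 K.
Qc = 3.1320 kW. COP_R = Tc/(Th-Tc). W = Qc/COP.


COP = 256.7820 / 50.1580 = 5.1195
W = 3.1320 / 5.1195 = 0.6118 kW

COP = 5.1195, W = 0.6118 kW


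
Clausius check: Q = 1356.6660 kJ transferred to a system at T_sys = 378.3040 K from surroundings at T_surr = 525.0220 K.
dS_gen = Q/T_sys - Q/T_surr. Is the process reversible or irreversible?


dS_sys = 1356.6660/378.3040 = 3.5862 kJ/K
dS_surr = -1356.6660/525.0220 = -2.5840 kJ/K
dS_gen = 3.5862 - 2.5840 = 1.0022 kJ/K (irreversible)

dS_gen = 1.0022 kJ/K, irreversible


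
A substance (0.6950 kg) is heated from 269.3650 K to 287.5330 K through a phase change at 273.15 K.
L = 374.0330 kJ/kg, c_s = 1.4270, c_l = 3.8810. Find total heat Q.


Q1 (sensible, solid) = 0.6950 * 1.4270 * 3.7850 = 3.7538 kJ
Q2 (latent) = 0.6950 * 374.0330 = 259.9529 kJ
Q3 (sensible, liquid) = 0.6950 * 3.8810 * 14.3830 = 38.7952 kJ
Q_total = 302.5020 kJ

302.5020 kJ


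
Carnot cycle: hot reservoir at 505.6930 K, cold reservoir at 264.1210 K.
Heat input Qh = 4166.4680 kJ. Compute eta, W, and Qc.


eta = 1 - 264.1210/505.6930 = 0.4777
W = 0.4777 * 4166.4680 = 1990.3420 kJ
Qc = 4166.4680 - 1990.3420 = 2176.1260 kJ

eta = 47.7705%, W = 1990.3420 kJ, Qc = 2176.1260 kJ


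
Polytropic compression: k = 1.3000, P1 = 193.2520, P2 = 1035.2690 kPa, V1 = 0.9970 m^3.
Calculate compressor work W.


(k-1)/k = 0.2308
(P2/P1)^exp = 1.4730
W = 4.3333 * 193.2520 * 0.9970 * (1.4730 - 1) = 394.9470 kJ

394.9470 kJ


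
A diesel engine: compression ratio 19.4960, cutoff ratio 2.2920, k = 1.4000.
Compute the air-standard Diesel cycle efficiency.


r^(k-1) = 3.2808
rc^k = 3.1937
eta = 0.6303 = 63.0327%

63.0327%


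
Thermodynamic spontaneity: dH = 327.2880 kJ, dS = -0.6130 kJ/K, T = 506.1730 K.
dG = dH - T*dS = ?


T*dS = 506.1730 * -0.6130 = -310.2840 kJ
dG = 327.2880 + 310.2840 = 637.5720 kJ (non-spontaneous)

dG = 637.5720 kJ, non-spontaneous


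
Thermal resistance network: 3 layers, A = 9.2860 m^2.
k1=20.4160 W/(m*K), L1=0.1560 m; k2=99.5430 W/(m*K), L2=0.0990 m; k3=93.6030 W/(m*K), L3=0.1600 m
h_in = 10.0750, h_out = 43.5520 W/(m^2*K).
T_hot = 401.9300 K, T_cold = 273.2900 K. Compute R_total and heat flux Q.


R_conv_in = 1/(10.0750*9.2860) = 0.0107
R_1 = 0.1560/(20.4160*9.2860) = 0.0008
R_2 = 0.0990/(99.5430*9.2860) = 0.0001
R_3 = 0.1600/(93.6030*9.2860) = 0.0002
R_conv_out = 1/(43.5520*9.2860) = 0.0025
R_total = 0.0143 K/W
Q = 128.6400 / 0.0143 = 9011.2902 W

R_total = 0.0143 K/W, Q = 9011.2902 W


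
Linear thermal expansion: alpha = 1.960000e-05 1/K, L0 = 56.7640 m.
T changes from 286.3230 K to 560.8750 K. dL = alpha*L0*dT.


dT = 274.5520 K
dL = 1.960000e-05 * 56.7640 * 274.5520 = 0.305460 m
L_final = 57.069460 m

dL = 0.305460 m


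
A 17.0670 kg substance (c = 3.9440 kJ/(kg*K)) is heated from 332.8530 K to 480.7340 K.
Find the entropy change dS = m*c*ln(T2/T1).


T2/T1 = 1.4443
ln(T2/T1) = 0.3676
dS = 17.0670 * 3.9440 * 0.3676 = 24.7449 kJ/K

24.7449 kJ/K


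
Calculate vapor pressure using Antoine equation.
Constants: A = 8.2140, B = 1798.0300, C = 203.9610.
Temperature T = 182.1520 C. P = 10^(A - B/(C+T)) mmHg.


C+T = 386.1130
B/(C+T) = 4.6567
log10(P) = 8.2140 - 4.6567 = 3.5573
P = 10^3.5573 = 3607.8995 mmHg

3607.8995 mmHg


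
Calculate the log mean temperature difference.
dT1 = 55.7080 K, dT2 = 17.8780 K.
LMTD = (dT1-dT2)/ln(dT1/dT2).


dT1/dT2 = 3.1160
ln(dT1/dT2) = 1.1366
LMTD = 37.8300 / 1.1366 = 33.2849 K

33.2849 K


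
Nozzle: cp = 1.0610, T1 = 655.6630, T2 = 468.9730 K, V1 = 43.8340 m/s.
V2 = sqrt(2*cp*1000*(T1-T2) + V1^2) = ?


dT = 186.6900 K
2*cp*1000*dT = 396156.1800
V1^2 = 1921.4196
V2 = sqrt(398077.5996) = 630.9339 m/s

630.9339 m/s


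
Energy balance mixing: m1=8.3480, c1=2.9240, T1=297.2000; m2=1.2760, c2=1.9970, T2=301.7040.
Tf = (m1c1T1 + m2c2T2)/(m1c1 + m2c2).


num = 8023.3125
den = 26.9577
Tf = 297.6257 K

297.6257 K


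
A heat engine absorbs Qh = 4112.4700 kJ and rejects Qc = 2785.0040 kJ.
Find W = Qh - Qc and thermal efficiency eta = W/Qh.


W = 4112.4700 - 2785.0040 = 1327.4660 kJ
eta = 1327.4660 / 4112.4700 = 0.3228 = 32.2790%

W = 1327.4660 kJ, eta = 32.2790%


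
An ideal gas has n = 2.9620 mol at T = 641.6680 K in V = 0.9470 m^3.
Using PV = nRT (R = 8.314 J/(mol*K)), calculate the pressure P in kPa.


P = nRT/V = 2.9620 * 8.314 * 641.6680 / 0.9470
= 15801.7598 / 0.9470 = 16686.1244 Pa = 16.6861 kPa

16.6861 kPa


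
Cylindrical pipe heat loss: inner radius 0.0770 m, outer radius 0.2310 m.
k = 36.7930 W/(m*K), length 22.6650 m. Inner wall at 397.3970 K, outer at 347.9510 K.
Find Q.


dT = 49.4460 K
ln(ro/ri) = 1.0986
Q = 2*pi*36.7930*22.6650*49.4460 / 1.0986 = 235823.7299 W

235823.7299 W


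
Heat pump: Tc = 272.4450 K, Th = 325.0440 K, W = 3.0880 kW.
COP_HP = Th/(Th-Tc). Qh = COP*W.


COP = 325.0440 / 52.5990 = 6.1797
Qh = 6.1797 * 3.0880 = 19.0828 kW

COP = 6.1797, Qh = 19.0828 kW


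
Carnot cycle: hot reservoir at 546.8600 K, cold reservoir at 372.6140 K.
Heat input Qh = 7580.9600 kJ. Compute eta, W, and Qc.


eta = 1 - 372.6140/546.8600 = 0.3186
W = 0.3186 * 7580.9600 = 2415.5213 kJ
Qc = 7580.9600 - 2415.5213 = 5165.4387 kJ

eta = 31.8630%, W = 2415.5213 kJ, Qc = 5165.4387 kJ


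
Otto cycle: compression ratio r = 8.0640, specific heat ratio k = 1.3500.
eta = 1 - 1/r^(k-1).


r^(k-1) = 2.0763
eta = 1 - 1/2.0763 = 0.5184 = 51.8377%

51.8377%


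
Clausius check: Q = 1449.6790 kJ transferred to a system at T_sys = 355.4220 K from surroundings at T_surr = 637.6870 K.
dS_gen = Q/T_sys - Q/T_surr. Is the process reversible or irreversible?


dS_sys = 1449.6790/355.4220 = 4.0788 kJ/K
dS_surr = -1449.6790/637.6870 = -2.2733 kJ/K
dS_gen = 4.0788 - 2.2733 = 1.8054 kJ/K (irreversible)

dS_gen = 1.8054 kJ/K, irreversible


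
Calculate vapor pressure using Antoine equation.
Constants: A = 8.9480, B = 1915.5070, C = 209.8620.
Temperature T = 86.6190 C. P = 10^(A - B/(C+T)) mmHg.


C+T = 296.4810
B/(C+T) = 6.4608
log10(P) = 8.9480 - 6.4608 = 2.4872
P = 10^2.4872 = 307.0375 mmHg

307.0375 mmHg


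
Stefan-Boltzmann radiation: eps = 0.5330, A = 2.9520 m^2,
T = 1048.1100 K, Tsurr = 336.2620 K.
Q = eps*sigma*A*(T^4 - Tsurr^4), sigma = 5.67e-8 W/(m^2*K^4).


T^4 = 1.2068e+12
Tsurr^4 = 1.2785e+10
Q = 0.5330 * 5.67e-8 * 2.9520 * 1.1940e+12 = 106519.3150 W

106519.3150 W


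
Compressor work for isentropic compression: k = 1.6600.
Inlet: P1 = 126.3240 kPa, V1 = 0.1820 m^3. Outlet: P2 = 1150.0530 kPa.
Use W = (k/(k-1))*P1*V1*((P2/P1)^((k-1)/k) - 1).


(k-1)/k = 0.3976
(P2/P1)^exp = 2.4065
W = 2.5152 * 126.3240 * 0.1820 * (2.4065 - 1) = 81.3305 kJ

81.3305 kJ


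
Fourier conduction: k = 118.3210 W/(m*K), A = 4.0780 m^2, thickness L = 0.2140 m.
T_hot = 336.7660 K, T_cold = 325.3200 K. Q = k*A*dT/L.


dT = 11.4460 K
Q = 118.3210 * 4.0780 * 11.4460 / 0.2140 = 25807.6833 W

25807.6833 W


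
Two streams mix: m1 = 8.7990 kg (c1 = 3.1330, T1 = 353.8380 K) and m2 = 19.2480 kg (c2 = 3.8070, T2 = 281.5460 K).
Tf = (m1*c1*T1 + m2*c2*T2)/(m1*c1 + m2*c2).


num = 30385.2312
den = 100.8444
Tf = 301.3081 K

301.3081 K


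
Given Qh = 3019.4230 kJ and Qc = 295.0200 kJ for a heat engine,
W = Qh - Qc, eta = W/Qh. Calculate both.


W = 3019.4230 - 295.0200 = 2724.4030 kJ
eta = 2724.4030 / 3019.4230 = 0.9023 = 90.2293%

W = 2724.4030 kJ, eta = 90.2293%


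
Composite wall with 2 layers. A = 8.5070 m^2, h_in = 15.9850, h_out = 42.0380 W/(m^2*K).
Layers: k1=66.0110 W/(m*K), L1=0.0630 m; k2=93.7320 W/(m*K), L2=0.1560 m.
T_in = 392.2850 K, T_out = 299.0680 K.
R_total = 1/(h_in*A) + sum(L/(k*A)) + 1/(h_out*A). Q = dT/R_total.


R_conv_in = 1/(15.9850*8.5070) = 0.0074
R_1 = 0.0630/(66.0110*8.5070) = 0.0001
R_2 = 0.1560/(93.7320*8.5070) = 0.0002
R_conv_out = 1/(42.0380*8.5070) = 0.0028
R_total = 0.0105 K/W
Q = 93.2170 / 0.0105 = 8913.5485 W

R_total = 0.0105 K/W, Q = 8913.5485 W


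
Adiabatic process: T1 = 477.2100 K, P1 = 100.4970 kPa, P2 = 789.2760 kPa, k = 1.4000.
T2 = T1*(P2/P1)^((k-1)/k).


(k-1)/k = 0.2857
(P2/P1)^exp = 1.8019
T2 = 477.2100 * 1.8019 = 859.8951 K

859.8951 K


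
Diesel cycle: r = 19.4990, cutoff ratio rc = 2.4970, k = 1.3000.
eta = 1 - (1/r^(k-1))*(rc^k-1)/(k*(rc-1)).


r^(k-1) = 2.4378
rc^k = 3.2858
eta = 0.5182 = 51.8192%

51.8192%


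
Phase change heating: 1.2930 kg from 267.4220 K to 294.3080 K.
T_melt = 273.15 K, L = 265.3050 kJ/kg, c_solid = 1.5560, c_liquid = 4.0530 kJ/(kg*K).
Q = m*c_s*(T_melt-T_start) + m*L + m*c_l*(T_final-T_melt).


Q1 (sensible, solid) = 1.2930 * 1.5560 * 5.7280 = 11.5242 kJ
Q2 (latent) = 1.2930 * 265.3050 = 343.0394 kJ
Q3 (sensible, liquid) = 1.2930 * 4.0530 * 21.1580 = 110.8791 kJ
Q_total = 465.4427 kJ

465.4427 kJ


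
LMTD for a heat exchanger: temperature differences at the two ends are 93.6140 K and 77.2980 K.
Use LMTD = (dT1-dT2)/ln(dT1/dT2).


dT1/dT2 = 1.2111
ln(dT1/dT2) = 0.1915
LMTD = 16.3160 / 0.1915 = 85.1958 K

85.1958 K


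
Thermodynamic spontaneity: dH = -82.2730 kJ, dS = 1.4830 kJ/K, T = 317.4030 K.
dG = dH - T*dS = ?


T*dS = 317.4030 * 1.4830 = 470.7086 kJ
dG = -82.2730 - 470.7086 = -552.9816 kJ (spontaneous)

dG = -552.9816 kJ, spontaneous


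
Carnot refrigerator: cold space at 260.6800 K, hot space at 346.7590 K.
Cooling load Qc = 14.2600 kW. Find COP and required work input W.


COP = 260.6800 / 86.0790 = 3.0284
W = 14.2600 / 3.0284 = 4.7088 kW

COP = 3.0284, W = 4.7088 kW


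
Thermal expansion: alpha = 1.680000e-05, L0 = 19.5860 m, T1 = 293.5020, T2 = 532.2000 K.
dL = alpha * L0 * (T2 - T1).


dT = 238.6980 K
dL = 1.680000e-05 * 19.5860 * 238.6980 = 0.078542 m
L_final = 19.664542 m

dL = 0.078542 m


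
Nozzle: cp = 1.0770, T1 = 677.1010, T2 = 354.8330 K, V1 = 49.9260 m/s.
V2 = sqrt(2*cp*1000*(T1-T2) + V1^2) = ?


dT = 322.2680 K
2*cp*1000*dT = 694165.2720
V1^2 = 2492.6055
V2 = sqrt(696657.8775) = 834.6603 m/s

834.6603 m/s


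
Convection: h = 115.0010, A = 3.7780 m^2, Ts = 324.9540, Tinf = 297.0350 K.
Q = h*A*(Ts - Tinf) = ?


dT = 27.9190 K
Q = 115.0010 * 3.7780 * 27.9190 = 12130.0734 W

12130.0734 W


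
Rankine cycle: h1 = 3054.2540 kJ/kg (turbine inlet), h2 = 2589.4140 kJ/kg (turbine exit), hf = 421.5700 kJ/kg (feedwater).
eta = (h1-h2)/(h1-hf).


W = 464.8400 kJ/kg
Q_in = 2632.6840 kJ/kg
eta = 0.1766 = 17.6565%

eta = 17.6565%


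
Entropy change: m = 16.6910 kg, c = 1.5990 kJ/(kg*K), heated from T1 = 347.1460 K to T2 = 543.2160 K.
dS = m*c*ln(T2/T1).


T2/T1 = 1.5648
ln(T2/T1) = 0.4478
dS = 16.6910 * 1.5990 * 0.4478 = 11.9503 kJ/K

11.9503 kJ/K


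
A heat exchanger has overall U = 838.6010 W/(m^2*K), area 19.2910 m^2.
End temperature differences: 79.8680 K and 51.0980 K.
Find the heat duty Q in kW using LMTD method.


LMTD = 64.4157 K
Q = 838.6010 * 19.2910 * 64.4157 = 1042082.6637 W = 1042.0827 kW

1042.0827 kW


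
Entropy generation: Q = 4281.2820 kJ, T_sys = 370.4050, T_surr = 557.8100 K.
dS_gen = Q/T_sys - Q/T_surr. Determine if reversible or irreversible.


dS_sys = 4281.2820/370.4050 = 11.5584 kJ/K
dS_surr = -4281.2820/557.8100 = -7.6752 kJ/K
dS_gen = 11.5584 - 7.6752 = 3.8832 kJ/K (irreversible)

dS_gen = 3.8832 kJ/K, irreversible


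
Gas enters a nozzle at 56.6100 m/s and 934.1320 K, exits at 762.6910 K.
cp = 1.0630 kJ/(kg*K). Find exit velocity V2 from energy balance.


dT = 171.4410 K
2*cp*1000*dT = 364483.5660
V1^2 = 3204.6921
V2 = sqrt(367688.2581) = 606.3730 m/s

606.3730 m/s


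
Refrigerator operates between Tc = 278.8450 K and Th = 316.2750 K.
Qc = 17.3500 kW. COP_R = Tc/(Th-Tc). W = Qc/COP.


COP = 278.8450 / 37.4300 = 7.4498
W = 17.3500 / 7.4498 = 2.3289 kW

COP = 7.4498, W = 2.3289 kW


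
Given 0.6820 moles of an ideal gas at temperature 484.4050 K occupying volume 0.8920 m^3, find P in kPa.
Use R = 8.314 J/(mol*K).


P = nRT/V = 0.6820 * 8.314 * 484.4050 / 0.8920
= 2746.6480 / 0.8920 = 3079.2018 Pa = 3.0792 kPa

3.0792 kPa


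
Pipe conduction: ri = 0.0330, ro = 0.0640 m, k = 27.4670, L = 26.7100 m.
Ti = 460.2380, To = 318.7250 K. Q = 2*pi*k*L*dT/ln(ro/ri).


dT = 141.5130 K
ln(ro/ri) = 0.6624
Q = 2*pi*27.4670*26.7100*141.5130 / 0.6624 = 984820.4247 W

984820.4247 W


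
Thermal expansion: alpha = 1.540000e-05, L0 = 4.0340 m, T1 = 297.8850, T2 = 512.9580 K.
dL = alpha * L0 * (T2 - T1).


dT = 215.0730 K
dL = 1.540000e-05 * 4.0340 * 215.0730 = 0.013361 m
L_final = 4.047361 m

dL = 0.013361 m


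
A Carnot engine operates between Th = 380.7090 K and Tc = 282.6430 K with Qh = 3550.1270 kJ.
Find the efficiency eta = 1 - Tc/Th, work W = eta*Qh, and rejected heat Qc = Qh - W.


eta = 1 - 282.6430/380.7090 = 0.2576
W = 0.2576 * 3550.1270 = 914.4695 kJ
Qc = 3550.1270 - 914.4695 = 2635.6575 kJ

eta = 25.7588%, W = 914.4695 kJ, Qc = 2635.6575 kJ


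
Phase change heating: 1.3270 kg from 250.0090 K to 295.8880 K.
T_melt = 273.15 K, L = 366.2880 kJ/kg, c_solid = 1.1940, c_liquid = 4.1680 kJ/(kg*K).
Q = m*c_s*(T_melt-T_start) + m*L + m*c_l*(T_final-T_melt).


Q1 (sensible, solid) = 1.3270 * 1.1940 * 23.1410 = 36.6655 kJ
Q2 (latent) = 1.3270 * 366.2880 = 486.0642 kJ
Q3 (sensible, liquid) = 1.3270 * 4.1680 * 22.7380 = 125.7624 kJ
Q_total = 648.4921 kJ

648.4921 kJ


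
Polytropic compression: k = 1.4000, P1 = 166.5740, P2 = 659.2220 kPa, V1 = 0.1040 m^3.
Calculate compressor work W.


(k-1)/k = 0.2857
(P2/P1)^exp = 1.4815
W = 3.5000 * 166.5740 * 0.1040 * (1.4815 - 1) = 29.1929 kJ

29.1929 kJ


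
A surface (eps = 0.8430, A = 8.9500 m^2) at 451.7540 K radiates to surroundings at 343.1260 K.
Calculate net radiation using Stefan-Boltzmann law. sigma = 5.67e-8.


T^4 = 4.1649e+10
Tsurr^4 = 1.3862e+10
Q = 0.8430 * 5.67e-8 * 8.9500 * 2.7788e+10 = 11887.3809 W

11887.3809 W


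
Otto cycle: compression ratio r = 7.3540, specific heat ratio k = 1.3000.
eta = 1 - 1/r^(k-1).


r^(k-1) = 1.8195
eta = 1 - 1/1.8195 = 0.4504 = 45.0405%

45.0405%


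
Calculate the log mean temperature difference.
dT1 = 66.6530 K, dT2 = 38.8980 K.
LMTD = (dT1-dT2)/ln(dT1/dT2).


dT1/dT2 = 1.7135
ln(dT1/dT2) = 0.5386
LMTD = 27.7550 / 0.5386 = 51.5358 K

51.5358 K


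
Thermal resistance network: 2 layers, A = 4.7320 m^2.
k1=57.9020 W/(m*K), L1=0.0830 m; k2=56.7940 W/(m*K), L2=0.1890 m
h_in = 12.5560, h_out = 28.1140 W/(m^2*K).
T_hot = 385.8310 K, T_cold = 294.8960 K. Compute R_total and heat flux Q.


R_conv_in = 1/(12.5560*4.7320) = 0.0168
R_1 = 0.0830/(57.9020*4.7320) = 0.0003
R_2 = 0.1890/(56.7940*4.7320) = 0.0007
R_conv_out = 1/(28.1140*4.7320) = 0.0075
R_total = 0.0254 K/W
Q = 90.9350 / 0.0254 = 3586.6491 W

R_total = 0.0254 K/W, Q = 3586.6491 W


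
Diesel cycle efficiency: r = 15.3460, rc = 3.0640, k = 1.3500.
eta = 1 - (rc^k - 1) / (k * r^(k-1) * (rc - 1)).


r^(k-1) = 2.6007
rc^k = 4.5341
eta = 0.5123 = 51.2319%

51.2319%


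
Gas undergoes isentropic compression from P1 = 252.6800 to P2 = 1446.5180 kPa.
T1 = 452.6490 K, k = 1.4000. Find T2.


(k-1)/k = 0.2857
(P2/P1)^exp = 1.6463
T2 = 452.6490 * 1.6463 = 745.1821 K

745.1821 K


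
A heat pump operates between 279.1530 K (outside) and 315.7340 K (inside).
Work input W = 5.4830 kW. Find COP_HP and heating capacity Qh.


COP = 315.7340 / 36.5810 = 8.6311
Qh = 8.6311 * 5.4830 = 47.3243 kW

COP = 8.6311, Qh = 47.3243 kW


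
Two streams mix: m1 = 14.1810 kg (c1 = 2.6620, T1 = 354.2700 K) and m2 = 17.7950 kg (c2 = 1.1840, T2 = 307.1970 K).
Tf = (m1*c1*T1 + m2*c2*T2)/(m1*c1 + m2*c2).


num = 19846.0490
den = 58.8191
Tf = 337.4082 K

337.4082 K


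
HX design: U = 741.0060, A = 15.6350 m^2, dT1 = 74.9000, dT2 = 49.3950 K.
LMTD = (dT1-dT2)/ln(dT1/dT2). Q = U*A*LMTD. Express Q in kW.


LMTD = 61.2652 K
Q = 741.0060 * 15.6350 * 61.2652 = 709796.1486 W = 709.7961 kW

709.7961 kW


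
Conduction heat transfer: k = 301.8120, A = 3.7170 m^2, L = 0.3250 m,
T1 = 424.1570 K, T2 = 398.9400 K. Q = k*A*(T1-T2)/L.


dT = 25.2170 K
Q = 301.8120 * 3.7170 * 25.2170 / 0.3250 = 87044.0564 W

87044.0564 W


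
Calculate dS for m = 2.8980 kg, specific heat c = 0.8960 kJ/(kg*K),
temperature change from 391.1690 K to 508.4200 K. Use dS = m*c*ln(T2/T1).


T2/T1 = 1.2997
ln(T2/T1) = 0.2622
dS = 2.8980 * 0.8960 * 0.2622 = 0.6807 kJ/K

0.6807 kJ/K


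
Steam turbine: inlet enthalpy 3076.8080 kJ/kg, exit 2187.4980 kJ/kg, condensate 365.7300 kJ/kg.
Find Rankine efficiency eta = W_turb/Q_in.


W = 889.3100 kJ/kg
Q_in = 2711.0780 kJ/kg
eta = 0.3280 = 32.8028%

eta = 32.8028%


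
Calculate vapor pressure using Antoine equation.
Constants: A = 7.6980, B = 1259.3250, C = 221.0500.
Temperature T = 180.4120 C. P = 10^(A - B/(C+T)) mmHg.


C+T = 401.4620
B/(C+T) = 3.1368
log10(P) = 7.6980 - 3.1368 = 4.5612
P = 10^4.5612 = 36404.2994 mmHg

36404.2994 mmHg


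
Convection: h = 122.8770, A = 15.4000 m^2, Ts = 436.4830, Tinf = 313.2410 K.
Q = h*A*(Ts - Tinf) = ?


dT = 123.2420 K
Q = 122.8770 * 15.4000 * 123.2420 = 233211.5514 W

233211.5514 W


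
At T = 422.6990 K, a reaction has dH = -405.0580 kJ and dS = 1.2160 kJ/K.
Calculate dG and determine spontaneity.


T*dS = 422.6990 * 1.2160 = 514.0020 kJ
dG = -405.0580 - 514.0020 = -919.0600 kJ (spontaneous)

dG = -919.0600 kJ, spontaneous


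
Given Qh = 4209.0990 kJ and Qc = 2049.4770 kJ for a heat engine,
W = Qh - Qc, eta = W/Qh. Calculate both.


W = 4209.0990 - 2049.4770 = 2159.6220 kJ
eta = 2159.6220 / 4209.0990 = 0.5131 = 51.3084%

W = 2159.6220 kJ, eta = 51.3084%


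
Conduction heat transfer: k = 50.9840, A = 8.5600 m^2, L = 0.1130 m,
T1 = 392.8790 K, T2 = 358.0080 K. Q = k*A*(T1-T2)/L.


dT = 34.8710 K
Q = 50.9840 * 8.5600 * 34.8710 / 0.1130 = 134677.0604 W

134677.0604 W


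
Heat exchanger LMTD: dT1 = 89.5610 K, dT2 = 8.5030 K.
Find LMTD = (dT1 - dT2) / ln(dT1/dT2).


dT1/dT2 = 10.5329
ln(dT1/dT2) = 2.3545
LMTD = 81.0580 / 2.3545 = 34.4268 K

34.4268 K


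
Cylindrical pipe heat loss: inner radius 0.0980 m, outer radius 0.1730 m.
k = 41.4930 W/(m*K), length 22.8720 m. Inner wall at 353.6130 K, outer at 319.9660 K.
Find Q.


dT = 33.6470 K
ln(ro/ri) = 0.5683
Q = 2*pi*41.4930*22.8720*33.6470 / 0.5683 = 353027.9656 W

353027.9656 W


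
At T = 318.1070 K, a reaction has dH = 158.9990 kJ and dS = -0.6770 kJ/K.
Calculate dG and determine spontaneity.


T*dS = 318.1070 * -0.6770 = -215.3584 kJ
dG = 158.9990 + 215.3584 = 374.3574 kJ (non-spontaneous)

dG = 374.3574 kJ, non-spontaneous


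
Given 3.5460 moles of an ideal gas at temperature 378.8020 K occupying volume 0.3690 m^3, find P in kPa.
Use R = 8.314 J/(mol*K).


P = nRT/V = 3.5460 * 8.314 * 378.8020 / 0.3690
= 11167.6300 / 0.3690 = 30264.5798 Pa = 30.2646 kPa

30.2646 kPa


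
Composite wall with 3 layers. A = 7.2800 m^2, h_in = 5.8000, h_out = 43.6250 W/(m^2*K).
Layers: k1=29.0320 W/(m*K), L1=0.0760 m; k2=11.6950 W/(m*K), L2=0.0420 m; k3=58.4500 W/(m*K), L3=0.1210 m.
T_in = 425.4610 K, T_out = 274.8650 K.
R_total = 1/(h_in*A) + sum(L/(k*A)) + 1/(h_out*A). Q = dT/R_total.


R_conv_in = 1/(5.8000*7.2800) = 0.0237
R_1 = 0.0760/(29.0320*7.2800) = 0.0004
R_2 = 0.0420/(11.6950*7.2800) = 0.0005
R_3 = 0.1210/(58.4500*7.2800) = 0.0003
R_conv_out = 1/(43.6250*7.2800) = 0.0031
R_total = 0.0280 K/W
Q = 150.5960 / 0.0280 = 5384.3546 W

R_total = 0.0280 K/W, Q = 5384.3546 W


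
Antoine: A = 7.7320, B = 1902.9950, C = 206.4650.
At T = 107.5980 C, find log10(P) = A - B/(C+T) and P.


C+T = 314.0630
B/(C+T) = 6.0593
log10(P) = 7.7320 - 6.0593 = 1.6727
P = 10^1.6727 = 47.0676 mmHg

47.0676 mmHg


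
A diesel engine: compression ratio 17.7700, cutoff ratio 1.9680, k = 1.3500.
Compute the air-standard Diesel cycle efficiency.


r^(k-1) = 2.7377
rc^k = 2.4942
eta = 0.5823 = 58.2349%

58.2349%


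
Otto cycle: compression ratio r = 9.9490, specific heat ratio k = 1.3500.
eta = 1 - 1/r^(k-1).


r^(k-1) = 2.2347
eta = 1 - 1/2.2347 = 0.5525 = 55.2516%

55.2516%


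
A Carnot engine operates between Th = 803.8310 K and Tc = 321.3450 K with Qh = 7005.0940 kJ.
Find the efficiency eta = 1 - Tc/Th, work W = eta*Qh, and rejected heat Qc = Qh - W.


eta = 1 - 321.3450/803.8310 = 0.6002
W = 0.6002 * 7005.0940 = 4204.6895 kJ
Qc = 7005.0940 - 4204.6895 = 2800.4045 kJ

eta = 60.0233%, W = 4204.6895 kJ, Qc = 2800.4045 kJ


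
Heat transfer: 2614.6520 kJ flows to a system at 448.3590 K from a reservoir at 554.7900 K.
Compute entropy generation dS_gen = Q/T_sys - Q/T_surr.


dS_sys = 2614.6520/448.3590 = 5.8316 kJ/K
dS_surr = -2614.6520/554.7900 = -4.7129 kJ/K
dS_gen = 5.8316 - 4.7129 = 1.1187 kJ/K (irreversible)

dS_gen = 1.1187 kJ/K, irreversible


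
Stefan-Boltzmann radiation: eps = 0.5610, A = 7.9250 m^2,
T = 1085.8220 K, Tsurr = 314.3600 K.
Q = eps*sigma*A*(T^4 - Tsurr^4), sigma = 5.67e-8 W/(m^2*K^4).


T^4 = 1.3901e+12
Tsurr^4 = 9.7658e+09
Q = 0.5610 * 5.67e-8 * 7.9250 * 1.3803e+12 = 347950.8106 W

347950.8106 W


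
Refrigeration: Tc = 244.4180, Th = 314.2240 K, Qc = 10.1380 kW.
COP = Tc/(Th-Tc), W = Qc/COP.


COP = 244.4180 / 69.8060 = 3.5014
W = 10.1380 / 3.5014 = 2.8954 kW

COP = 3.5014, W = 2.8954 kW


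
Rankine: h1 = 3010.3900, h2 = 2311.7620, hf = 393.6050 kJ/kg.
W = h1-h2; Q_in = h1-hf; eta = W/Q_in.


W = 698.6280 kJ/kg
Q_in = 2616.7850 kJ/kg
eta = 0.2670 = 26.6980%

eta = 26.6980%


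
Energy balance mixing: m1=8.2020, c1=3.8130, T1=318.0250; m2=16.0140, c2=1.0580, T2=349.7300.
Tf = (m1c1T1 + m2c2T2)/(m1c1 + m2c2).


num = 15871.3954
den = 48.2170
Tf = 329.1657 K

329.1657 K


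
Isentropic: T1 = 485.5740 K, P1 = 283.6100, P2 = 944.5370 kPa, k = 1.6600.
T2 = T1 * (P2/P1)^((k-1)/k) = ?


(k-1)/k = 0.3976
(P2/P1)^exp = 1.6134
T2 = 485.5740 * 1.6134 = 783.4213 K

783.4213 K


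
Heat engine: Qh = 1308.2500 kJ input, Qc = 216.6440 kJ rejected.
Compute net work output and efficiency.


W = 1308.2500 - 216.6440 = 1091.6060 kJ
eta = 1091.6060 / 1308.2500 = 0.8344 = 83.4402%

W = 1091.6060 kJ, eta = 83.4402%


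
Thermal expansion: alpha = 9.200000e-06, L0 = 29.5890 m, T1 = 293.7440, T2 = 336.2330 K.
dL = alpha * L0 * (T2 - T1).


dT = 42.4890 K
dL = 9.200000e-06 * 29.5890 * 42.4890 = 0.011566 m
L_final = 29.600566 m

dL = 0.011566 m


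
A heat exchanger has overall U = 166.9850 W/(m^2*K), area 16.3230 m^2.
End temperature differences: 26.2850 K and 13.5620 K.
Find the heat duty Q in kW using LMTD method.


LMTD = 19.2270 K
Q = 166.9850 * 16.3230 * 19.2270 = 52406.8830 W = 52.4069 kW

52.4069 kW


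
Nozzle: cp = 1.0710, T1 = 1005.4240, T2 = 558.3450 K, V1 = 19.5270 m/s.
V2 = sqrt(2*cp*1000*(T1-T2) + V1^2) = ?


dT = 447.0790 K
2*cp*1000*dT = 957643.2180
V1^2 = 381.3037
V2 = sqrt(958024.5217) = 978.7873 m/s

978.7873 m/s


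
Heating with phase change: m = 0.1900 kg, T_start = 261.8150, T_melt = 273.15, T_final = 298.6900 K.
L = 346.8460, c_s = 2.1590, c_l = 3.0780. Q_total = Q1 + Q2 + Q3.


Q1 (sensible, solid) = 0.1900 * 2.1590 * 11.3350 = 4.6497 kJ
Q2 (latent) = 0.1900 * 346.8460 = 65.9007 kJ
Q3 (sensible, liquid) = 0.1900 * 3.0780 * 25.5400 = 14.9363 kJ
Q_total = 85.4868 kJ

85.4868 kJ


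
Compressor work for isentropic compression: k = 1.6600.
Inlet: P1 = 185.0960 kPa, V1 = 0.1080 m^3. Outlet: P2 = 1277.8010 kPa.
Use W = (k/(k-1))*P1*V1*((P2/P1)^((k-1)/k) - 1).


(k-1)/k = 0.3976
(P2/P1)^exp = 2.1558
W = 2.5152 * 185.0960 * 0.1080 * (2.1558 - 1) = 58.1113 kJ

58.1113 kJ


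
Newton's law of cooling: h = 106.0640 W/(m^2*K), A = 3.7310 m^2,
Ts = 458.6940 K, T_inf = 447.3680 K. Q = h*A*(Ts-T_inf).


dT = 11.3260 K
Q = 106.0640 * 3.7310 * 11.3260 = 4481.9789 W

4481.9789 W


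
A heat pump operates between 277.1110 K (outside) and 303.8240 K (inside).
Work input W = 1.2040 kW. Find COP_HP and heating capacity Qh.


COP = 303.8240 / 26.7130 = 11.3736
Qh = 11.3736 * 1.2040 = 13.6939 kW

COP = 11.3736, Qh = 13.6939 kW


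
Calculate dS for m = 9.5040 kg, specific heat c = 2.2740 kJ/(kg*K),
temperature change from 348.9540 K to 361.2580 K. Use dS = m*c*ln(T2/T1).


T2/T1 = 1.0353
ln(T2/T1) = 0.0347
dS = 9.5040 * 2.2740 * 0.0347 = 0.7489 kJ/K

0.7489 kJ/K


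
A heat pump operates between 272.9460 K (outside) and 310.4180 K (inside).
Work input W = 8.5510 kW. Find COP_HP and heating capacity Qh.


COP = 310.4180 / 37.4720 = 8.2840
Qh = 8.2840 * 8.5510 = 70.8365 kW

COP = 8.2840, Qh = 70.8365 kW


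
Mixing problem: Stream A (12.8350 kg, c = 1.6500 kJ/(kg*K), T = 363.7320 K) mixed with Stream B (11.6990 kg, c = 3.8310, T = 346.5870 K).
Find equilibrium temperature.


num = 23236.6627
den = 65.9966
Tf = 352.0887 K

352.0887 K


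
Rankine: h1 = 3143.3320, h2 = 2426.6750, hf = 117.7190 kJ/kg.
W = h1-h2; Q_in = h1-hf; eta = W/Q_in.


W = 716.6570 kJ/kg
Q_in = 3025.6130 kJ/kg
eta = 0.2369 = 23.6863%

eta = 23.6863%


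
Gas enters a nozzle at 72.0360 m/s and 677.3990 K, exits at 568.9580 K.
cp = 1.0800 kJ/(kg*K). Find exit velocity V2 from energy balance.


dT = 108.4410 K
2*cp*1000*dT = 234232.5600
V1^2 = 5189.1853
V2 = sqrt(239421.7453) = 489.3074 m/s

489.3074 m/s


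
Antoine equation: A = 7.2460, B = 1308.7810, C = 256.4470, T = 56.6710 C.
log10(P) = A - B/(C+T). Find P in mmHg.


C+T = 313.1180
B/(C+T) = 4.1798
log10(P) = 7.2460 - 4.1798 = 3.0662
P = 10^3.0662 = 1164.5733 mmHg

1164.5733 mmHg


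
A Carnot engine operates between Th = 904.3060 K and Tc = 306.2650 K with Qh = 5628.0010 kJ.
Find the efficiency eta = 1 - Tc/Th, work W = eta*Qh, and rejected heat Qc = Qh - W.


eta = 1 - 306.2650/904.3060 = 0.6613
W = 0.6613 * 5628.0010 = 3721.9430 kJ
Qc = 5628.0010 - 3721.9430 = 1906.0580 kJ

eta = 66.1326%, W = 3721.9430 kJ, Qc = 1906.0580 kJ


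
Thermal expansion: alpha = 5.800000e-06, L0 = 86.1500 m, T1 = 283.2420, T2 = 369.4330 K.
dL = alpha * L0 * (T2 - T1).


dT = 86.1910 K
dL = 5.800000e-06 * 86.1500 * 86.1910 = 0.043067 m
L_final = 86.193067 m

dL = 0.043067 m


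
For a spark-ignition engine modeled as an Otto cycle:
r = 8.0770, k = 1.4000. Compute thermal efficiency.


r^(k-1) = 2.3062
eta = 1 - 1/2.3062 = 0.5664 = 56.6389%

56.6389%


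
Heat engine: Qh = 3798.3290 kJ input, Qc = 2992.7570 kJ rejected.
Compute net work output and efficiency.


W = 3798.3290 - 2992.7570 = 805.5720 kJ
eta = 805.5720 / 3798.3290 = 0.2121 = 21.2086%

W = 805.5720 kJ, eta = 21.2086%


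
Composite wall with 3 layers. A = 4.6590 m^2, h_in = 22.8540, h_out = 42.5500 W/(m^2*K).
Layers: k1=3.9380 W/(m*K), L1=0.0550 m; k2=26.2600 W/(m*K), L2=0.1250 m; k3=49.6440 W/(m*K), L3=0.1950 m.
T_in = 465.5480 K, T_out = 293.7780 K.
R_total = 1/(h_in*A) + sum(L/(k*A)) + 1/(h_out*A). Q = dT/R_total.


R_conv_in = 1/(22.8540*4.6590) = 0.0094
R_1 = 0.0550/(3.9380*4.6590) = 0.0030
R_2 = 0.1250/(26.2600*4.6590) = 0.0010
R_3 = 0.1950/(49.6440*4.6590) = 0.0008
R_conv_out = 1/(42.5500*4.6590) = 0.0050
R_total = 0.0193 K/W
Q = 171.7700 / 0.0193 = 8900.6317 W

R_total = 0.0193 K/W, Q = 8900.6317 W


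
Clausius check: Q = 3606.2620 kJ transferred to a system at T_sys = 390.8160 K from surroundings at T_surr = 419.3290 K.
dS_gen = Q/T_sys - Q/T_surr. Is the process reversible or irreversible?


dS_sys = 3606.2620/390.8160 = 9.2275 kJ/K
dS_surr = -3606.2620/419.3290 = -8.6001 kJ/K
dS_gen = 9.2275 - 8.6001 = 0.6274 kJ/K (irreversible)

dS_gen = 0.6274 kJ/K, irreversible


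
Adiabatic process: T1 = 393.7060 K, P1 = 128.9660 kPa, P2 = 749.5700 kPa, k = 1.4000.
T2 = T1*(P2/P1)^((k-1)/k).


(k-1)/k = 0.2857
(P2/P1)^exp = 1.6534
T2 = 393.7060 * 1.6534 = 650.9596 K

650.9596 K


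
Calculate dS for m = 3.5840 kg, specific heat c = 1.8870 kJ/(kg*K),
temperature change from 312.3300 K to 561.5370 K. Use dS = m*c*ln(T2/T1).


T2/T1 = 1.7979
ln(T2/T1) = 0.5866
dS = 3.5840 * 1.8870 * 0.5866 = 3.9673 kJ/K

3.9673 kJ/K


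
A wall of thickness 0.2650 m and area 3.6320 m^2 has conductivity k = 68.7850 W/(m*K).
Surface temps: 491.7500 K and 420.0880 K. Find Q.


dT = 71.6620 K
Q = 68.7850 * 3.6320 * 71.6620 / 0.2650 = 67558.9097 W

67558.9097 W


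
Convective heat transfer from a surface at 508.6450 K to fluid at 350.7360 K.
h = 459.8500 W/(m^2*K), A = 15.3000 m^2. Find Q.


dT = 157.9090 K
Q = 459.8500 * 15.3000 * 157.9090 = 1111001.1408 W

1111001.1408 W


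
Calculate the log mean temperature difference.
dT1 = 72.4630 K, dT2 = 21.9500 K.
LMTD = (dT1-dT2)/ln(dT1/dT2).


dT1/dT2 = 3.3013
ln(dT1/dT2) = 1.1943
LMTD = 50.5130 / 1.1943 = 42.2948 K

42.2948 K


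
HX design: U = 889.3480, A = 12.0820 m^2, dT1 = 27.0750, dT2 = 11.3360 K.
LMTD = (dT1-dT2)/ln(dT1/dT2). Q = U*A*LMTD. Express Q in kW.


LMTD = 18.0778 K
Q = 889.3480 * 12.0820 * 18.0778 = 194247.4933 W = 194.2475 kW

194.2475 kW


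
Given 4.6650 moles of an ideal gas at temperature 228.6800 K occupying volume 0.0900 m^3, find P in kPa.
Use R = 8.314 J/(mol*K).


P = nRT/V = 4.6650 * 8.314 * 228.6800 / 0.0900
= 8869.3104 / 0.0900 = 98547.8928 Pa = 98.5479 kPa

98.5479 kPa


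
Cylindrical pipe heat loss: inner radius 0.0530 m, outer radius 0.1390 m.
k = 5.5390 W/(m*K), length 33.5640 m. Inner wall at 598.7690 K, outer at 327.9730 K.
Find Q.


dT = 270.7960 K
ln(ro/ri) = 0.9642
Q = 2*pi*5.5390*33.5640*270.7960 / 0.9642 = 328071.2419 W

328071.2419 W


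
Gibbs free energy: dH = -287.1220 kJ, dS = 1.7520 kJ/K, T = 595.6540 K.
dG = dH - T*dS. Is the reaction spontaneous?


T*dS = 595.6540 * 1.7520 = 1043.5858 kJ
dG = -287.1220 - 1043.5858 = -1330.7078 kJ (spontaneous)

dG = -1330.7078 kJ, spontaneous


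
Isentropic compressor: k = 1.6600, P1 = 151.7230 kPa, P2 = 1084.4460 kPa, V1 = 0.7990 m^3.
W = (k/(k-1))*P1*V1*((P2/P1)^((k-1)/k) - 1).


(k-1)/k = 0.3976
(P2/P1)^exp = 2.1858
W = 2.5152 * 151.7230 * 0.7990 * (2.1858 - 1) = 361.5453 kJ

361.5453 kJ


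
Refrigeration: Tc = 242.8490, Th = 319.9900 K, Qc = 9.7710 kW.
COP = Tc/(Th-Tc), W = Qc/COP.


COP = 242.8490 / 77.1410 = 3.1481
W = 9.7710 / 3.1481 = 3.1038 kW

COP = 3.1481, W = 3.1038 kW


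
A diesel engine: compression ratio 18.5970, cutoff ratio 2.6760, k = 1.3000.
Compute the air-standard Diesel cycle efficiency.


r^(k-1) = 2.4034
rc^k = 3.5953
eta = 0.5044 = 50.4398%

50.4398%


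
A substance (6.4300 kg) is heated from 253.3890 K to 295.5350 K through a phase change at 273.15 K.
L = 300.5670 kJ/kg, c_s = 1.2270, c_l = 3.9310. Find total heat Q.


Q1 (sensible, solid) = 6.4300 * 1.2270 * 19.7610 = 155.9066 kJ
Q2 (latent) = 6.4300 * 300.5670 = 1932.6458 kJ
Q3 (sensible, liquid) = 6.4300 * 3.9310 * 22.3850 = 565.8106 kJ
Q_total = 2654.3630 kJ

2654.3630 kJ
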